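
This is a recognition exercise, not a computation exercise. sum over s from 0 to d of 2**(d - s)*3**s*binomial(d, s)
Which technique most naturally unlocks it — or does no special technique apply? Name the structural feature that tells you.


Method: the binomial theorem — the binomial coefficients weight matched powers of 3 and 2, which is exactly the expansion of a binomial power.


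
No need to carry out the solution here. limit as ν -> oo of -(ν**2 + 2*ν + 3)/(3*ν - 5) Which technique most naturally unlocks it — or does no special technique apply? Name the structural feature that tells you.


Method: dominant-term comparison — divide through by the highest power of ν; every lower-order term dies and the dominant terms decide the limit. As a single quotient, the ∞/∞ shape would yield to repeated differentiation as well — the growth comparison gets there in one look.


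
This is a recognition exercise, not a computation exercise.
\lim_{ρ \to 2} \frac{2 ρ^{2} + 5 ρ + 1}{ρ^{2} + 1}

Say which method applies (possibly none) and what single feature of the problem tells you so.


Technique: no special technique — the expression is continuous at the evaluation point — substitute directly; no indeterminate form appears.


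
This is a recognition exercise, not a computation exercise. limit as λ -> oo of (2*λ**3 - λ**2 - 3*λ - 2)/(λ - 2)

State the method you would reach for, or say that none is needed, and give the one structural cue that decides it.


Verdict: dominant-term comparison — divide through by the highest power of λ; every lower-order term dies and the dominant terms decide the limit. As a single quotient, the ∞/∞ shape would yield to repeated differentiation as well — the growth comparison gets there in one look.


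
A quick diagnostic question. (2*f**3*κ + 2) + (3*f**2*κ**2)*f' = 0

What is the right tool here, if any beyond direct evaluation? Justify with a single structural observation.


Method: the exact-equation method — the compatibility test passes: the f-derivative of 2*f**3*κ + 2 matches the κ-derivative of 3*f**2*κ**2, so integrate a potential.


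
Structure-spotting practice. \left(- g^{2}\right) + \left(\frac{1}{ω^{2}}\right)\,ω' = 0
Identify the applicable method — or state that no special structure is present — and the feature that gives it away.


Best approach: separation of variables — solved for the derivative, the right side splits multiplicatively into a function of each variable alone — divide and integrate each side. One could also solve this as an exact equation; with each coefficient in its own variable, separating is the same work with fewer steps.


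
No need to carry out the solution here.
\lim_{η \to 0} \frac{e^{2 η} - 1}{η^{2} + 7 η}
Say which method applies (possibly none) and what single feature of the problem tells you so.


Diagnosis: l'Hôpital's rule (0/0) — both numerator and denominator vanish at 0: the genuine 0/0 indeterminate that l'Hôpital exists for. A first-order expansion at the point is an equally standard path; the rule packages it.


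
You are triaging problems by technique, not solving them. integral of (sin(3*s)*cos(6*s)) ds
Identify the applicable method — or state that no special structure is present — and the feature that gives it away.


Method: a trigonometric identity — the identity turns sin(3*s)*cos(6*s) into two lone cosines/sines, each trivially integrable.


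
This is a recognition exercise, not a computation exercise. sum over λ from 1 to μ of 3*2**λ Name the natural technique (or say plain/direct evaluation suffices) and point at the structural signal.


Technique: the geometric series formula — consecutive terms stand in a fixed index-free ratio — the geometric sum formula closes it.


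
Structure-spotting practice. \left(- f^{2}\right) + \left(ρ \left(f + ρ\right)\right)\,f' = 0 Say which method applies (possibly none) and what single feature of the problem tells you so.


Method: the homogeneous substitution — the slope's numerator and denominator have matching total degree, so it depends only on f/ρ and the ratio substitution collapses it. A Bernoulli-style rewrite — possibly after exchanging which variable is treated as dependent — would work as well; the homogeneous substitution is the more immediate reading here.


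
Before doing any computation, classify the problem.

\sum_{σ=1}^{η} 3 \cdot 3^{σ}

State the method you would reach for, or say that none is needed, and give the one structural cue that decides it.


Diagnosis: the geometric series formula — each term is 3 times the previous one, so the geometric-series formula applies directly.


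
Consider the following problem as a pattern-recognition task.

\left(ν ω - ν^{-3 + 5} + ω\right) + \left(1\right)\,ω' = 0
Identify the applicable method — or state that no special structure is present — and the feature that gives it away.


Method: a linear integrating factor — the unknown enters only to the first power against a nonzero forcing term — the integrating-factor template applies directly.


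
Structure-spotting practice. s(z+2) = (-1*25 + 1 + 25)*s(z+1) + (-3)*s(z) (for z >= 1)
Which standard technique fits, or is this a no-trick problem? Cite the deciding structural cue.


Technique: the characteristic-root method — fixed numeric weights on consecutive terms and no forcing term added: the root method in its home territory.


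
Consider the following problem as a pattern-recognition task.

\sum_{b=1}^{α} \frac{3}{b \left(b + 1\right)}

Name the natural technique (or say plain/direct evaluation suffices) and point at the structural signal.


Technique: telescoping — \frac{3}{b \left(b + 1\right)} hides a difference of shifted reciprocals — decompose it and the middle of the sum vanishes.


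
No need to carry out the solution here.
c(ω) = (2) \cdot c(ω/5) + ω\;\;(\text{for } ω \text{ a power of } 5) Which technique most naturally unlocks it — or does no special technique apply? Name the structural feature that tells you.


Verdict: the master substitution — treat m = log base 5 of ω as the new clock: one recursion step advances m by one while ω scales by 5.


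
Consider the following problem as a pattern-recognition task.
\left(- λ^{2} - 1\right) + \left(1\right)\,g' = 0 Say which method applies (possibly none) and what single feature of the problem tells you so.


Best approach: no special technique — solved for the derivative, g never appears on the right — this is a direct integration in λ, not a differential-equations problem at heart.


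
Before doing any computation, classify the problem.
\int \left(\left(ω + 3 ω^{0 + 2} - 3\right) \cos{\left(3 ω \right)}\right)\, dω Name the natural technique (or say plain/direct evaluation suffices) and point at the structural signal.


Technique: integration by parts — the integrand splits as (ω + 3 ω^{0 + 2} - 3) times \cos{\left(3 ω \right)} — repeatedly differentiating the polynomial part kills it, which is the parts ladder.


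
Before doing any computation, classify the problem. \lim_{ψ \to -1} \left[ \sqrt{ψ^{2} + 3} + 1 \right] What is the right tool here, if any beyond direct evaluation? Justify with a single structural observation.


Best approach: no special technique — no zero denominators, no indeterminate clash at -1 — substitute and read off the value.


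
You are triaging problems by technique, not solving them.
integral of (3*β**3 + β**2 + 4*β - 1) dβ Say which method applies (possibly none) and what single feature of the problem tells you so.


Method: no special technique — scan for structure and find none: constant multiples of powers of β, integrate directly.


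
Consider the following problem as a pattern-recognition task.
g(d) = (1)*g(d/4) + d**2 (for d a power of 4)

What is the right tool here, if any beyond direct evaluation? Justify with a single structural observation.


Technique: the master substitution — recursion at d/4 is multiplicative in the index; logarithmic reindexing via d = 4^m linearizes it.


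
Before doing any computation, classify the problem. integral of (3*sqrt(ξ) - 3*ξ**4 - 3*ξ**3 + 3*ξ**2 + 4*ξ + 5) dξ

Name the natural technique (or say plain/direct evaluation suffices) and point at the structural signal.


Method: no special technique — every term is a constant multiple of a power of ξ; term-wise power-rule integration needs no preliminary transformation.


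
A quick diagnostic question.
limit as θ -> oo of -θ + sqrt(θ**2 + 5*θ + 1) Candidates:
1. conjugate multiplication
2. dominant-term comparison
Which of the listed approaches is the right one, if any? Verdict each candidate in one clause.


Diagnosis: conjugate multiplication — sqrt(θ**2 + 5*θ + 1) and θ both blow up, but their difference is tame once the conjugate rationalizes it.
- conjugate multiplication — applies; the problem has the shape this method handles.
- dominant-term comparison: this is not a rational comparison of growth rates at infinity.


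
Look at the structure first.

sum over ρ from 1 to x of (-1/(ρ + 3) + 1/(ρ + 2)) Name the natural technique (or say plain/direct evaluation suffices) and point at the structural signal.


Method: telescoping — a difference of consecutive values of one function (1/(ρ + 2) at one index and the next) — telescoping by construction.


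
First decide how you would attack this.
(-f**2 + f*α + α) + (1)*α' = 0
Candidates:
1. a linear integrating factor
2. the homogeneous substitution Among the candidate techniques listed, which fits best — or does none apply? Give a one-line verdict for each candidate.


Best approach: a linear integrating factor — linear in the unknown with genuine forcing: multiply through by the exponential of the integrated coefficient and the left side closes into one derivative.
- a linear integrating factor: yes, a natural case for it.
- the homogeneous substitution — solved for the derivative, the right side changes under joint scaling of the two variables.


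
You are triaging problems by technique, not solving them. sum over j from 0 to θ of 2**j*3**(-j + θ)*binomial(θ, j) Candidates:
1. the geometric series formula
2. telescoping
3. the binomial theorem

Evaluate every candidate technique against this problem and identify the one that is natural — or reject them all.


Diagnosis: the binomial theorem — terms weighting binomial(θ, j) against matched powers of 2 and 3 reassemble into (2 + 3)^θ by the binomial theorem.
- the geometric series formula — no single multiplier carries one term to the next throughout the sum.
- telescoping: the summand is not presented as a shifted difference — a telescoping rewrite may exist, but the displayed structure does not offer one.
- the binomial theorem: applies; the problem has the shape this method handles.


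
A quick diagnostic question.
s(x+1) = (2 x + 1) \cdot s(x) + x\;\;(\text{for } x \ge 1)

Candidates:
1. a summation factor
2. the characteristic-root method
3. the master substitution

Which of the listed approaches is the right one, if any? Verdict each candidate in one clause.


Diagnosis: a summation factor — first-order linear but the coefficient 2 x + 1 moves with the index — divide by the cumulative product and telescope.
- a summation factor — applicable, and directly so.
- the characteristic-root method — the coefficients change with the index, which the root method cannot absorb.
- the master substitution — the recursive argument is a shift of the index, not a fixed fraction of it.


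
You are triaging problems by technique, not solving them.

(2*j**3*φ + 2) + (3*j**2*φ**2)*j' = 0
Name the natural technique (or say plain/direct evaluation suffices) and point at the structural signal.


Diagnosis: the exact-equation method — check exactness first: here it holds (2*j**3*φ + 2, 3*j**2*φ**2 have matching cross partials), so no integrating factor is needed.


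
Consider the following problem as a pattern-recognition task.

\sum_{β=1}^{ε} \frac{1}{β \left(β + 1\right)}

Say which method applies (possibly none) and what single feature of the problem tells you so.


Best approach: telescoping — the denominator's roots in \frac{1}{β \left(β + 1\right)} sit an integer apart: decomposition produces a self-cancelling chain.


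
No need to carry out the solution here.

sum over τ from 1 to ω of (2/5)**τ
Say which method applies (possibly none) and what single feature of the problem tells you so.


Technique: the geometric series formula — term-over-term division gives 2/5 every time — index-free ratio, geometric sum formula applies.


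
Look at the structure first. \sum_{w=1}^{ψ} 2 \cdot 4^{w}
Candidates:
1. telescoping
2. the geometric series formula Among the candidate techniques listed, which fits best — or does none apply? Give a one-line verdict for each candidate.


Diagnosis: the geometric series formula — the ratio of consecutive terms is the constant 4, independent of the index — a geometric sum.
- telescoping — the terms as presented offer no neighboring cancellation — a telescoping rewrite may exist, but the displayed structure does not hand one over.
- the geometric series formula: applies; the problem has the shape this method handles.


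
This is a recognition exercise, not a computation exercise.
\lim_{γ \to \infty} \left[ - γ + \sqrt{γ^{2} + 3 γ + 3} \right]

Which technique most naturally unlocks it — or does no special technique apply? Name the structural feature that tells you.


Best approach: conjugate multiplication — turning the difference into a conjugate-rationalized ratio makes the limit readable.


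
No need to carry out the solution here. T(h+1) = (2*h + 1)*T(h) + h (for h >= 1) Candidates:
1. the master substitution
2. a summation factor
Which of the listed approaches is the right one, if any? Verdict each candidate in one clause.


Method: a summation factor — the coefficient 2*h + 1 drifts with the index, so no fixed root exists; normalizing by the cumulative product telescopes it.
- the master substitution: this is shift-type recursion, outside the divide-and-conquer template.
- a summation factor — yes — fits the structure here.


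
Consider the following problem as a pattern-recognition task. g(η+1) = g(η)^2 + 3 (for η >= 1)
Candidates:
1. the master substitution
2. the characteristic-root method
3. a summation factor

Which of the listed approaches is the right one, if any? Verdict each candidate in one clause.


Diagnosis: no special technique — once the recursion is nonlinear, characteristic roots, master substitutions, and summation factors are all off the table.
- the master substitution — the recursive argument is a shift of the index, not a fixed fraction of it.
- the characteristic-root method — nonlinearity rules out exponential-mode superposition from the start.
- a summation factor: the recursion is nonlinear — outside the first-order linear family a summation factor addresses.


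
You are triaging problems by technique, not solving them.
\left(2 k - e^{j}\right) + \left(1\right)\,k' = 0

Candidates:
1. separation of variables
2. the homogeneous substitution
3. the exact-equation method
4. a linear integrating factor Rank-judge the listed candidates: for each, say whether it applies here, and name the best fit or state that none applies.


Diagnosis: a linear integrating factor — the equation is linear in k with coefficient 2; multiplying by the integrating factor exp(∫2) makes the left side a perfect derivative.
- separation of variables: the two dependences are entangled, not a clean product of one-variable pieces.
- the homogeneous substitution — the ratio substitution does not collapse this equation.
- the exact-equation method: the mixed partial derivatives differ, so the left side is not a total differential.
- a linear integrating factor — applicable, and directly so.


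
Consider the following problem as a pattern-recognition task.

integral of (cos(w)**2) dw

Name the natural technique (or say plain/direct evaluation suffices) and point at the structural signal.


Best approach: a trigonometric identity — an even power like cos(w)**2 flattens under the half-angle identity into first-degree cosines you can integrate directly.


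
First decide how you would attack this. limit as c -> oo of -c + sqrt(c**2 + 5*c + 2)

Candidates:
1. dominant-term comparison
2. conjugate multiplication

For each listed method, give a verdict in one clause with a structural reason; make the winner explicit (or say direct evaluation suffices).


Method: conjugate multiplication — divergence minus divergence hides a finite answer — expose it by pairing sqrt(c**2 + 5*c + 2) - c with its conjugate.
- dominant-term comparison: this is not a rational comparison of growth rates at infinity.
- conjugate multiplication — a fit — the right tool for this form.


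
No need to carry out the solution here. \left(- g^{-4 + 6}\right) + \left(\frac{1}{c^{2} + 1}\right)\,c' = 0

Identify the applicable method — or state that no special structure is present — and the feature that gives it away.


Best approach: separation of variables — solved for the derivative, the right side factors as g^{-4 + 6} times c^{2} + 1 — all g-dependence separates from all c-dependence. The cross-partial test also passes here (vacuously, each side single-variable); the potential-function route would work, separation is simply more immediate.


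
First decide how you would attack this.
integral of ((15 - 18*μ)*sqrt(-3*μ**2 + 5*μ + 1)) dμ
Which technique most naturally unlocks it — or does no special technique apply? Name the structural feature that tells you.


Technique: u-substitution — everything non-trivial happens through the inner expression -3*μ**2 + 5*μ + 1, and its derivative accounts for the remaining factor up to a constant, so set u = -3*μ**2 + 5*μ + 1.


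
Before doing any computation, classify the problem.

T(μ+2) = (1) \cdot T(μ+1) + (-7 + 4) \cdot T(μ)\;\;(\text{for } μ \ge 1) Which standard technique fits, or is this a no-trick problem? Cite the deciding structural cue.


Technique: the characteristic-root method — constant coefficients and linearity mean the ansatz r^μ reduces it to solving the characteristic polynomial.


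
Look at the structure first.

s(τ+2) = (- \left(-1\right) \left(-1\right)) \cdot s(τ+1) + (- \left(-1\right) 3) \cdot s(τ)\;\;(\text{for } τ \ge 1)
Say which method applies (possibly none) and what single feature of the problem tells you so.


Best approach: the characteristic-root method — try a geometric ansatz r^τ: constant coefficients turn the recurrence into one polynomial equation in r.


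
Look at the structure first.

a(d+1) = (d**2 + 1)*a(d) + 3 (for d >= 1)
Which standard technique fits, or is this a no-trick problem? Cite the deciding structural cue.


Technique: a summation factor — one step of memory with a weight d**2 + 1 that changes as the index grows — the summation-factor construction is built for this.


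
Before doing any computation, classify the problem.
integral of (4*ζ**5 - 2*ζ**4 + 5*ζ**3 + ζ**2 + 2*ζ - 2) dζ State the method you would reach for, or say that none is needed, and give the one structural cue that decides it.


Diagnosis: no special technique — scan for structure and find none: constant multiples of powers of ζ, integrate directly.


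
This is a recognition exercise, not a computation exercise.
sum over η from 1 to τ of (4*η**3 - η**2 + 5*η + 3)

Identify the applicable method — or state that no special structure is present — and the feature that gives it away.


Method: no special technique — the summand is a plain polynomial in η (expanding first if it arrives factored); standard power-sum formulas evaluate it term by term.


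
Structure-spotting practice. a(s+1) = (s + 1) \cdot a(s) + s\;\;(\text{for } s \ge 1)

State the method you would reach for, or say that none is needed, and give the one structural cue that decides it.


Best approach: a summation factor — one step of memory with a weight s + 1 that changes as the index grows — the summation-factor construction is built for this.


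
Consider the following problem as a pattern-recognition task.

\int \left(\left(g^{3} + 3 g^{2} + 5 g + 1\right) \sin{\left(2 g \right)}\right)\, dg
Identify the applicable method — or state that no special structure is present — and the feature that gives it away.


Diagnosis: integration by parts — the integrand splits as g^{3} + 3 g^{2} + 5 g + 1 times \sin{\left(2 g \right)} — repeatedly differentiating the polynomial part kills it, which is the parts ladder.


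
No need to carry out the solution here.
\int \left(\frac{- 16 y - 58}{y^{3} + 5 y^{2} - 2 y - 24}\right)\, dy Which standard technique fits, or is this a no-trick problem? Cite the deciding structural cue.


Technique: partial fractions — each factor of y^{3} + 5 y^{2} - 2 y - 24 owns one elementary piece of the integrand — separate them and integrate piecewise.


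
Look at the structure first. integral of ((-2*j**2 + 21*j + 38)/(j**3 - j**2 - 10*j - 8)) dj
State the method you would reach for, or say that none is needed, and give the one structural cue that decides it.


Verdict: partial fractions — j**3 - j**2 - 10*j - 8 splits into linear pieces, so the quotient is a sum of simple fractions — decompose before integrating.


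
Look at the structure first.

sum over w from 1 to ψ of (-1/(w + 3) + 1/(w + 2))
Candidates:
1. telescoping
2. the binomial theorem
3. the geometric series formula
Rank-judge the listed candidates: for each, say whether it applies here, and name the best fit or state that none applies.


Diagnosis: telescoping — difference-of-shifts structure (each term adds 1/(w + 2), then subtracts its one-index-advanced value, which the following term adds back) leaves only the first and last pieces standing.
- telescoping — a fit — the right tool for this form.
- the binomial theorem: the terms lack the binomial-coefficient-weighted complementary-power pattern of an expansion.
- the geometric series formula: the term-to-term ratio drifts with the index — the one thing the geometric formula cannot absorb.


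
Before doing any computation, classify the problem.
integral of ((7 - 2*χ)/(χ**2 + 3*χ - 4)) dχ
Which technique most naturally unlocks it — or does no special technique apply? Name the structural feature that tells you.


Diagnosis: partial fractions — χ**2 + 3*χ - 4 splits into linear pieces, so the quotient is a sum of simple fractions — decompose before integrating.


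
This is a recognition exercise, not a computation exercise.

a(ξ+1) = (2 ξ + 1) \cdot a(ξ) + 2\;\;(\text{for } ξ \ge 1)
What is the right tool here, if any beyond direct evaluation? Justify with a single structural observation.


Method: a summation factor — with the index-dependent coefficient 2 ξ + 1, dividing by the cumulative product turns the left side into a pure difference.


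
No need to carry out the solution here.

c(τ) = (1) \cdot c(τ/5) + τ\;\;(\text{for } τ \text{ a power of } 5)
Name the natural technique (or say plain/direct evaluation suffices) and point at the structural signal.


Best approach: the master substitution — treat m = log base 5 of τ as the new clock: one recursion step advances m by one while τ scales by 5.


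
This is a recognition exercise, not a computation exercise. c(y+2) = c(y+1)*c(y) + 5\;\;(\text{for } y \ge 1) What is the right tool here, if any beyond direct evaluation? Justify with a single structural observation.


Verdict: no special technique — no ansatz, no master substitution, no summation factor survives the nonlinearity here.


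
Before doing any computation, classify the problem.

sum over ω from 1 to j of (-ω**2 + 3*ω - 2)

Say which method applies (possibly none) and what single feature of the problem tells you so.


Technique: no special technique — every summand is a constant multiple of a power of ω — apply the standard power-sum identities one degree at a time.


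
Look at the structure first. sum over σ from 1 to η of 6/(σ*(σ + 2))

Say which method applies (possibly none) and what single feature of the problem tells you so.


Method: telescoping — rewrite 6/(σ*(σ + 2)) as simple fractions and successive terms eat each other — only the edges survive.


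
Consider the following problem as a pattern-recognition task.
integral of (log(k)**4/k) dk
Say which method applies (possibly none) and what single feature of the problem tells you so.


Best approach: u-substitution — structure check: outer function, inner expression log(k), inner derivative as a factor — the classic u = log(k) pattern.


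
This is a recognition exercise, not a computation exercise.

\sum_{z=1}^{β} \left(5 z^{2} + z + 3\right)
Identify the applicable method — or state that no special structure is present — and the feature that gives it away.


Best approach: no special technique — constant-multiple powers of z with no cancellation partners and no common ratio — use the standard power-sum formulas.


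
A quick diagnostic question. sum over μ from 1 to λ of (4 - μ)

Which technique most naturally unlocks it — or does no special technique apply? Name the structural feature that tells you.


Method: no special technique — nothing telescopes and nothing is geometric; polynomial terms in μ sum term by term.


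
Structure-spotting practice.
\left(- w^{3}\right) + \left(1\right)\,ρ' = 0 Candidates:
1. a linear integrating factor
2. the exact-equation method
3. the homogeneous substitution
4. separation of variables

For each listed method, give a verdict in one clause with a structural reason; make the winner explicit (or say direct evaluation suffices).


Best approach: no special technique — with ρ absent the equation is not coupled at all: direct integration in w.
- a linear integrating factor — with the unknown absent the integrating factor is a formality; direct integration is the working structure.
- the exact-equation method: the unknown never enters the equation — exactness holds emptily, with nothing for the method to add.
- the homogeneous substitution: the slope is not a function of the ratio of the variables alone.
- separation of variables — any separation here is vacuous (nothing depends on the unknown); direct integration is the honest label.


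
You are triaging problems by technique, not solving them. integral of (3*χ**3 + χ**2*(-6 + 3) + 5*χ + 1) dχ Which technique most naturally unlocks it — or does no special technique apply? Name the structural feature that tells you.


Diagnosis: no special technique — a term-by-term power-rule job in χ; no substitution or rearrangement earns its keep here.


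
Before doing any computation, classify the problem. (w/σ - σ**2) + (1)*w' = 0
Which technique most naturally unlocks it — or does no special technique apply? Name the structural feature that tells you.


Verdict: a linear integrating factor — the unknown enters only to the first power against a nonzero forcing term — the integrating-factor template applies directly.


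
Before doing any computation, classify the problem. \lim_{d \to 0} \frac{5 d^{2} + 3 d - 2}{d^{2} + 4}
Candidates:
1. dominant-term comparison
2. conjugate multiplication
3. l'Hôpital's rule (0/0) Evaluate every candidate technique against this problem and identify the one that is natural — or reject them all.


Verdict: no special technique — the function is continuous at 0; evaluation is itself the limit, no machinery required.
- dominant-term comparison — no ranking of term growth rates resolves the limit here.
- conjugate multiplication: no difference of divergent radicals appears, so rationalizing has nothing to cancel.
- l'Hôpital's rule (0/0): evaluation at the point is determinate, so the rule has nothing to repair.


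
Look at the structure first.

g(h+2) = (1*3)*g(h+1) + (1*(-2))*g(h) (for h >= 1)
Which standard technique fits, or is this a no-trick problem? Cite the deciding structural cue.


Best approach: the characteristic-root method — because shifting h leaves the equation's coefficients unchanged, exponential trials reduce it to algebra.


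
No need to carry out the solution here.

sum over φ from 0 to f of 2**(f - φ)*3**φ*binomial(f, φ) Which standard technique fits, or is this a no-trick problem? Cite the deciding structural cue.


Diagnosis: the binomial theorem — the summand is term φ of a binomial expansion in 3 and 2; the whole sum is a single power.


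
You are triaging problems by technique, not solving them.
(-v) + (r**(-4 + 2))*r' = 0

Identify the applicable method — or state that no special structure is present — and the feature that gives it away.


Method: separation of variables — solved for the derivative, the right side splits multiplicatively into a function of each variable alone — divide and integrate each side. One could also solve this as an exact equation; with each coefficient in its own variable, separating is the same work with fewer steps.


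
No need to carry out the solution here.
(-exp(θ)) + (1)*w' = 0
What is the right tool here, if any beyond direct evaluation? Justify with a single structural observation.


Best approach: no special technique — the slope is a function of θ alone, so integrate both sides directly.


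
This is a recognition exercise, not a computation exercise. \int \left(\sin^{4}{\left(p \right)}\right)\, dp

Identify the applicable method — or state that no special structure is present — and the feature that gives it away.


Best approach: a trigonometric identity — \sin^{4}{\left(p \right)} calls for power reduction: rewrite via double angles before any antiderivative is attempted.


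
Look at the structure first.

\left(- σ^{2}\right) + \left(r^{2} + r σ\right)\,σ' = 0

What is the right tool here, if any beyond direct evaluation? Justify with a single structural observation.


Method: the homogeneous substitution — scaling r and σ together leaves the slope fixed — it depends only on σ/r, so substitute the ratio. A Bernoulli substitution after rearrangement (possibly exchanging dependent and independent variable) is a fair alternative; the homogeneous route works on the equation as it stands.


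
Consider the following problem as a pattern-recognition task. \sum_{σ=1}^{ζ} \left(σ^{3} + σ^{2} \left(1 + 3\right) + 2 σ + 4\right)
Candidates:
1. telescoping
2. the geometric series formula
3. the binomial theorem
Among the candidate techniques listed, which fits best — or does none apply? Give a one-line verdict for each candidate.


Verdict: no special technique — no ratio, no shift structure, no binomial pattern: sum the constant-multiple powers of σ with known formulas.
- telescoping — the terms as presented offer no neighboring cancellation — a telescoping rewrite may exist, but the displayed structure does not hand one over.
- the geometric series formula — dividing successive terms gives an index-dependent quantity, not a constant.
- the binomial theorem — the summand does not match any term pattern of an expanded binomial power.


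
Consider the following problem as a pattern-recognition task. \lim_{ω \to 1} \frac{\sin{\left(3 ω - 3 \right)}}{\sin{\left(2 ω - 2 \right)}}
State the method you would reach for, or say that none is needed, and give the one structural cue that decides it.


Method: l'Hôpital's rule (0/0) — substituting 1 gives 0 over 0; differentiate top and bottom once and re-evaluate. Expanding numerator and denominator to first order gives the same value — the rule automates exactly that.


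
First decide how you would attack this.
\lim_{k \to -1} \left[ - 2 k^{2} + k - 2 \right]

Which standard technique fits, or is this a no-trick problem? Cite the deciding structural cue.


Verdict: no special technique — the expression is continuous at -1 — substitute and evaluate; no indeterminate form appears.


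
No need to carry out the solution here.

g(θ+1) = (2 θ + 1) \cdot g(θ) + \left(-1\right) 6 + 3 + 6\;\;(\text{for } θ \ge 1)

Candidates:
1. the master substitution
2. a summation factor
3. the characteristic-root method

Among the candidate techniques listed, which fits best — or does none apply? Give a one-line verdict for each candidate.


Method: a summation factor — the coefficient 2 θ + 1 drifts with the index, so no fixed root exists; normalizing by the cumulative product telescopes it.
- the master substitution — no fixed divisor shrinks the index between calls.
- a summation factor: yes, a natural case for it.
- the characteristic-root method — the coefficients vary with the index, breaking the constant-coefficient structure the method needs.


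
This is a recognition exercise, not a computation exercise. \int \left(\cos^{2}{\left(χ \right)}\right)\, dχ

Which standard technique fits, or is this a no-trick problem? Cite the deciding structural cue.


Diagnosis: a trigonometric identity — the even exponent on \cos^{2}{\left(χ \right)} signals one move: rewrite via cos of the doubled angle.


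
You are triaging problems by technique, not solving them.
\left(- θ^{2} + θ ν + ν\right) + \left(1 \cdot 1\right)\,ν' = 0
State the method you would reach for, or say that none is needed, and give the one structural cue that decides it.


Best approach: a linear integrating factor — linear in the unknown with genuine forcing: multiply through by the exponential of the integrated coefficient and the left side closes into one derivative.


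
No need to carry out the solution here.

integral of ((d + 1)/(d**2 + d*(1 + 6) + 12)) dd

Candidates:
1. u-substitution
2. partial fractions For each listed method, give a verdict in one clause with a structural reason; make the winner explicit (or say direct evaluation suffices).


Method: partial fractions — the denominator (d**2 + d*(1 + 6) + 12) factors, so the quotient decomposes into elementary partial fractions term by term.
- u-substitution — no subexpression of the integrand pairs with its own derivative as a factor — individual terms may offer their own substitutions, but any change of variable covering the whole integral would have to be constructed from outside the expression.
- partial fractions: yes, a natural case for it.


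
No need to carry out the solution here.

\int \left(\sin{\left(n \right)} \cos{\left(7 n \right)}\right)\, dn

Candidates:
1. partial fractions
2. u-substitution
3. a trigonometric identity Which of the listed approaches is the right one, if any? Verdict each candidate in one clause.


Method: a trigonometric identity — cross-frequency products like \sin{\left(n \right)} \cos{\left(7 n \right)} are the textbook product-to-sum case — the identity converts them to directly integrable sinusoids.
- partial fractions — the expression is not a ratio of polynomials that decomposes further.
- u-substitution — no subexpression of the integrand serves as a whole-integral substitution inner — individual terms may offer their own, but none carries its derivative as a factor of the full integrand; a working change of variable would have to be constructed from outside the expression.
- a trigonometric identity — a fit — the right tool for this form.


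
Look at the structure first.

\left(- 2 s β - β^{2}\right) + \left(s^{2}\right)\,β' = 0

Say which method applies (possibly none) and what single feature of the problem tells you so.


Method: the homogeneous substitution — the slope's numerator and denominator share total degree; set v = β/s and the equation drops to separable form. Rearranged, this also fits the Bernoulli template directly; the homogeneous substitution reads the structure without the rearrangement.


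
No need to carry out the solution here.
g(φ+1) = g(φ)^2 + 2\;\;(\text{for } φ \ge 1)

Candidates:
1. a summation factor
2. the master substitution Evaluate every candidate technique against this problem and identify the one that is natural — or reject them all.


Technique: no special technique — the sequence value feeds back through itself nonlinearly — linear superposition fails, and every superposition-based closed form fails with it.
- a summation factor: no summation factor applies — the rule is not linear in the sequence values.
- the master substitution: with no divided-index recursive call, reindexing by powers of a base buys nothing.


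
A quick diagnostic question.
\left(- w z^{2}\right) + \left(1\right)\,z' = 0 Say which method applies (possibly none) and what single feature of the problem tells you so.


Verdict: separation of variables — a product of single-variable factors, w and z^{2} — the textbook separable form.


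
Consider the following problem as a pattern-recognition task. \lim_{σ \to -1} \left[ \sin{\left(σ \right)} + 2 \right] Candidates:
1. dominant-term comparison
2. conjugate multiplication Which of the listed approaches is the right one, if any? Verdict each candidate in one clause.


Method: no special technique — no zero denominators, no indeterminate clash at -1 — substitute and read off the value.
- dominant-term comparison — no ranking of term growth rates resolves the limit here.
- conjugate multiplication — no difference of divergent radicals appears, so rationalizing has nothing to cancel.


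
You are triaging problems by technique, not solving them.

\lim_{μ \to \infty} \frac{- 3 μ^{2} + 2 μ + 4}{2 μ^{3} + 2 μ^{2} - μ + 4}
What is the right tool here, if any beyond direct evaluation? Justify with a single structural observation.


Verdict: dominant-term comparison — growth-rate triage: the leading powers of μ decide the limit, everything else is noise. As a single quotient, the ∞/∞ shape would yield to repeated differentiation as well — the growth comparison gets there in one look.


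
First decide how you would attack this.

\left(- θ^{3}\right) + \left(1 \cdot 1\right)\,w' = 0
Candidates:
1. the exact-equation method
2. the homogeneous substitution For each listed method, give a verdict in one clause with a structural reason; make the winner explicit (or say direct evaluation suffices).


Diagnosis: no special technique — solved for the derivative, no w appears — this is antidifferentiation in θ wearing ODE clothing.
- the exact-equation method: no dependence on the unknown anywhere: exactness is a label without content here.
- the homogeneous substitution: the slope changes under joint rescaling, failing the degree-zero test.


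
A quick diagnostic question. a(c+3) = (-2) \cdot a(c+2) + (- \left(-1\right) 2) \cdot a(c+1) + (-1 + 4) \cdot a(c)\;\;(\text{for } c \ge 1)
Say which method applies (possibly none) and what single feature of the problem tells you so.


Method: the characteristic-root method — fixed numeric weights on consecutive terms and no forcing term added: the root method in its home territory.


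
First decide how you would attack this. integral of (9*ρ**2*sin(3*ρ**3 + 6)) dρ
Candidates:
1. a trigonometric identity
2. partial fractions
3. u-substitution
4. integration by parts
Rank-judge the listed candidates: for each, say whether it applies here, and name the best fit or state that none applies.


Verdict: u-substitution — a chain-rule shadow: 9*ρ**2 alongside a function of 3*ρ**3 + 6 means u = 3*ρ**3 + 6 unwinds the composition in one step.
- a trigonometric identity — no even trigonometric power and no product of distinct frequencies to rewrite.
- partial fractions: there is no rational-function structure to decompose.
- u-substitution — yes, a natural case for it.
- integration by parts: the non-polynomial partner is not one of the parts kernels — exp, sine, or cosine with a degree-1 argument, or a logarithm.
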